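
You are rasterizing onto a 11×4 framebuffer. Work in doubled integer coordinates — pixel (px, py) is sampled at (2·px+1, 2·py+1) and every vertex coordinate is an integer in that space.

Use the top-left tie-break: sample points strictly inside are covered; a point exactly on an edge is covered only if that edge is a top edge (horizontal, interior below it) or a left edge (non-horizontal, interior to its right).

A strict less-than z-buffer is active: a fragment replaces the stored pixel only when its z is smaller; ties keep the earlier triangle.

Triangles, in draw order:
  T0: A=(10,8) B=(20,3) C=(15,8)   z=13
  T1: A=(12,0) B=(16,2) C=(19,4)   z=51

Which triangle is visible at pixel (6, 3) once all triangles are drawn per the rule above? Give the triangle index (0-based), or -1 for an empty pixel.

T0:
  2·area = 25
  edge (10, 8)→(20, 3): d=(10,-5) top-left  bias=+0
  edge (20, 3)→(15, 8): d=(-5,5) right/bottom  bias=-1
  edge (15, 8)→(10, 8): d=(-5,0) right/bottom  bias=-1
    (8,2)@(17, 5): e=[5,5,15] → X
    (9,2)@(19, 5): e=[15,-5,15] → .
    (6,3)@(13, 7): e=[5,15,5] → X
    (7,3)@(15, 7): e=[15,5,5] → X
    (8,3)@(17, 7): e=[25,-5,5] → .
  covered (3 px):
    . . . . . . . . . . .
    . . . . . . . . . . .
    . . . . . . . . X . .
    . . . . . . X X . . .
T1:
  2·area = 2
  edge (12, 0)→(16, 2): d=(4,2) right/bottom  bias=-1
  edge (16, 2)→(19, 4): d=(3,2) right/bottom  bias=-1
  edge (19, 4)→(12, 0): d=(-7,-4) top-left  bias=+0
  covered (0 px):
    . . . . . . . . . . .
    . . . . . . . . . . .
    . . . . . . . . . . .
    . . . . . . . . . . .

Z-buffer (winner per pixel, '.' = empty):
  . . . . . . . . . . .
  . . . . . . . . . . .
  . . . . . . . . 0 . .
  . . . . . . 0 0 . . .

Final: 0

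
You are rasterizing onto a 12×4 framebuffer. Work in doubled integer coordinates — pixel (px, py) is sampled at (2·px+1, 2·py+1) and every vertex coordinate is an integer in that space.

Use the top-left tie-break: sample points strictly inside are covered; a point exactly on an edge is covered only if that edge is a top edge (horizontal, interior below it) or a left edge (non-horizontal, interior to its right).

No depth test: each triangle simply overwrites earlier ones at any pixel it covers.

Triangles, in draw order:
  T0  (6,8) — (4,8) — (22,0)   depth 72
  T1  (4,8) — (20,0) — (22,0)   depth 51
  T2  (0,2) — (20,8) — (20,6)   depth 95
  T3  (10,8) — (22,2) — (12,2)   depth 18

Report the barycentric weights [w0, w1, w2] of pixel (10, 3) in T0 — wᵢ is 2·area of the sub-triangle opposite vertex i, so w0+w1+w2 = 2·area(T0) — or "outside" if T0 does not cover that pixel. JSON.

T0:
  2·area = 16
  edge (6, 8)→(4, 8): d=(-2,0) right/bottom  bias=-1
  edge (4, 8)→(22, 0): d=(18,-8) top-left  bias=+0
  edge (22, 0)→(6, 8): d=(-16,8) right/bottom  bias=-1
    (5,2)@(11, 5): e=[6,2,8] → X
    (6,2)@(13, 5): e=[6,18,-8] → .
    (3,3)@(7, 7): e=[2,6,8] → X
    (4,3)@(9, 7): e=[2,22,-8] → .
    (5,3)@(11, 7): e=[2,38,-24] → .
  covered (2 px):
    . . . . . . . . . . . .
    . . . . . . . . . . . .
    . . . . . X . . . . . .
    . . . X . . . . . . . .
T1:
  2·area = 16
  edge (4, 8)→(20, 0): d=(16,-8) top-left  bias=+0
  edge (20, 0)→(22, 0): d=(2,0) top-left  bias=+0
  edge (22, 0)→(4, 8): d=(-18,8) right/bottom  bias=-1
    (9,0)@(19, 1): e=[8,2,6] → X
    (10,0)@(21, 1): e=[24,2,-10] → .
    (7,1)@(15, 3): e=[8,6,2] → X
    (8,1)@(17, 3): e=[24,6,-14] → .
    (9,1)@(19, 3): e=[40,6,-30] → .
    (7,2)@(15, 5): e=[40,10,-34] → .
  covered (2 px):
    . . . . . . . . . X . .
    . . . . . . . X . . . .
    . . . . . . . . . . . .
    . . . . . . . . . . . .
T2:
  2·area = 40  (B↔C swapped to make it positive)
  edge (0, 2)→(20, 6): d=(20,4) right/bottom  bias=-1
  edge (20, 6)→(20, 8): d=(0,2) right/bottom  bias=-1
  edge (20, 8)→(0, 2): d=(-20,-6) top-left  bias=+0
    (2,1)@(5, 3): e=[0,30,10] → .  [on edge]
    (5,2)@(11, 5): e=[16,18,6] → X
    (6,2)@(13, 5): e=[8,14,18] → X
    (7,2)@(15, 5): e=[0,10,30] → .  [on edge]
    (5,3)@(11, 7): e=[56,18,-34] → .
    (6,3)@(13, 7): e=[48,14,-22] → .
    (8,3)@(17, 7): e=[32,6,2] → X
    (9,3)@(19, 7): e=[24,2,14] → X
    (10,3)@(21, 7): e=[16,-2,26] → .
  covered (4 px):
    . . . . . . . . . . . .
    . . . . . . . . . . . .
    . . . . . X X . . . . .
    . . . . . . . . X X . .
T3:
  2·area = 60  (B↔C swapped to make it positive)
  edge (10, 8)→(12, 2): d=(2,-6) top-left  bias=+0
  edge (12, 2)→(22, 2): d=(10,0) top-left  bias=+0
  edge (22, 2)→(10, 8): d=(-12,6) right/bottom  bias=-1
    (6,1)@(13, 3): e=[8,10,42] → X
    (7,1)@(15, 3): e=[20,10,30] → X
    (8,1)@(17, 3): e=[32,10,18] → X
    (9,1)@(19, 3): e=[44,10,6] → X
    (10,1)@(21, 3): e=[56,10,-6] → .
    (5,2)@(11, 5): e=[0,30,30] → X  [on edge]
    (8,2)@(17, 5): e=[36,30,-6] → .
    (9,2)@(19, 5): e=[48,30,-18] → .
    (5,3)@(11, 7): e=[4,50,6] → X
    (6,3)@(13, 7): e=[16,50,-6] → .
    (7,3)@(15, 7): e=[28,50,-18] → .
  covered (8 px):
    . . . . . . . . . . . .
    . . . . . . X X X X . .
    . . . . . X X X . . . .
    . . . . . X . . . . . .

Answer: "outside"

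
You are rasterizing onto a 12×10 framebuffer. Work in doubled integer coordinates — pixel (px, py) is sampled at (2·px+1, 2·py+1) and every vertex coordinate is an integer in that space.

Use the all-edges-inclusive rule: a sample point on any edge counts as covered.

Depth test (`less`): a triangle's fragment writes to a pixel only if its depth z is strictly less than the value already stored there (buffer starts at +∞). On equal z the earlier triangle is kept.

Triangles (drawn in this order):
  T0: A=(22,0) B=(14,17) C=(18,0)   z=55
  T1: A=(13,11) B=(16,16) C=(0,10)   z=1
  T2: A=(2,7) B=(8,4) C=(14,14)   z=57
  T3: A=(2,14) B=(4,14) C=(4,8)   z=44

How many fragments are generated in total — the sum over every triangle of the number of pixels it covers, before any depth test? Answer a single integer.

T0:
  2·area = 68
  edge (22, 0)→(14, 17): d=(-8,17) inclusive
  edge (14, 17)→(18, 0): d=(4,-17) inclusive
  edge (18, 0)→(22, 0): d=(4,0) inclusive
    (9,0)@(19, 1): e=[43,21,4] → #
    (10,0)@(21, 1): e=[9,55,4] → #
    (11,0)@(23, 1): e=[-25,89,4] → ·
    (9,1)@(19, 3): e=[27,29,12] → #
    (10,1)@(21, 3): e=[-7,63,12] → ·
    (8,2)@(17, 5): e=[45,3,20] → #
    (10,2)@(21, 5): e=[-23,71,20] → ·
    (8,3)@(17, 7): e=[29,11,28] → #
    (9,3)@(19, 7): e=[-5,45,28] → ·
    (8,4)@(17, 9): e=[13,19,36] → #
    (9,4)@(19, 9): e=[-21,53,36] → ·
    (8,5)@(17, 11): e=[-3,27,44] → ·
  covered (8 px):
    · · · · · · · · · # # ·
    · · · · · · · · · # · ·
    · · · · · · · · # # · ·
    · · · · · · · · # · · ·
    · · · · · · · · # · · ·
    · · · · · · · · · · · ·
    · · · · · · · # · · · ·
    · · · · · · · · · · · ·
    · · · · · · · · · · · ·
    · · · · · · · · · · · ·
T1:
  2·area = 62
  edge (13, 11)→(16, 16): d=(3,5) inclusive
  edge (16, 16)→(0, 10): d=(-16,-6) inclusive
  edge (0, 10)→(13, 11): d=(13,1) inclusive
    (3,0)@(7, 1): e=[0,186,-124] → ·  [on edge]
    (1,5)@(3, 11): e=[50,2,10] → #
    (2,5)@(5, 11): e=[40,14,8] → #
    (3,5)@(7, 11): e=[30,26,6] → #
    (4,5)@(9, 11): e=[20,38,4] → #
    (5,5)@(11, 11): e=[10,50,2] → #
    (6,5)@(13, 11): e=[0,62,0] → #  [on edge]
    (7,5)@(15, 11): e=[-10,74,-2] → ·
    (1,6)@(3, 13): e=[56,-30,36] → ·
    (2,6)@(5, 13): e=[46,-18,34] → ·
    (3,6)@(7, 13): e=[36,-6,32] → ·
    (4,6)@(9, 13): e=[26,6,30] → #
  covered (10 px):
    · · · · · · · · · · · ·
    · · · · · · · · · · · ·
    · · · · · · · · · · · ·
    · · · · · · · · · · · ·
    · · · · · · · · · · · ·
    · # # # # # # · · · · ·
    · · · · # # # · · · · ·
    · · · · · · · # · · · ·
    · · · · · · · · · · · ·
    · · · · · · · · · · · ·
T2:
  2·area = 78
  edge (2, 7)→(8, 4): d=(6,-3) inclusive
  edge (8, 4)→(14, 14): d=(6,10) inclusive
  edge (14, 14)→(2, 7): d=(-12,-7) inclusive
    (3,2)@(7, 5): e=[3,16,59] → #
    (4,2)@(9, 5): e=[9,-4,73] → ·
    (1,3)@(3, 7): e=[3,68,7] → #
    (2,3)@(5, 7): e=[9,48,21] → #
    (4,3)@(9, 7): e=[21,8,49] → #
    (5,3)@(11, 7): e=[27,-12,63] → ·
    (1,4)@(3, 9): e=[15,80,-17] → ·
    (2,4)@(5, 9): e=[21,60,-3] → ·
    (3,4)@(7, 9): e=[27,40,11] → #
    (5,4)@(11, 9): e=[39,0,39] → #  [on edge]
    (6,4)@(13, 9): e=[45,-20,53] → ·
    (3,5)@(7, 11): e=[39,52,-13] → ·
    (8,9)@(17, 19): e=[117,0,-39] → ·  [on edge]
  covered (11 px):
    · · · · · · · · · · · ·
    · · · · · · · · · · · ·
    · · · # · · · · · · · ·
    · # # # # · · · · · · ·
    · · · # # # · · · · · ·
    · · · · # # · · · · · ·
    · · · · · · # · · · · ·
    · · · · · · · · · · · ·
    · · · · · · · · · · · ·
    · · · · · · · · · · · ·
T3:
  2·area = 12  (B↔C swapped to make it positive)
  edge (2, 14)→(4, 8): d=(2,-6) inclusive
  edge (4, 8)→(4, 14): d=(0,6) inclusive
  edge (4, 14)→(2, 14): d=(-2,0) inclusive
    (2,2)@(5, 5): e=[0,-6,18] → ·  [on edge]
    (1,5)@(3, 11): e=[0,6,6] → #  [on edge]
    (2,5)@(5, 11): e=[12,-6,6] → ·
    (1,6)@(3, 13): e=[4,6,2] → #
    (2,6)@(5, 13): e=[16,-6,2] → ·
    (1,7)@(3, 15): e=[8,6,-2] → ·
    (0,8)@(1, 17): e=[0,18,-6] → ·  [on edge]
  covered (2 px):
    · · · · · · · · · · · ·
    · · · · · · · · · · · ·
    · · · · · · · · · · · ·
    · · · · · · · · · · · ·
    · · · · · · · · · · · ·
    · # · · · · · · · · · ·
    · # · · · · · · · · · ·
    · · · · · · · · · · · ·
    · · · · · · · · · · · ·
    · · · · · · · · · · · ·

Answer: 31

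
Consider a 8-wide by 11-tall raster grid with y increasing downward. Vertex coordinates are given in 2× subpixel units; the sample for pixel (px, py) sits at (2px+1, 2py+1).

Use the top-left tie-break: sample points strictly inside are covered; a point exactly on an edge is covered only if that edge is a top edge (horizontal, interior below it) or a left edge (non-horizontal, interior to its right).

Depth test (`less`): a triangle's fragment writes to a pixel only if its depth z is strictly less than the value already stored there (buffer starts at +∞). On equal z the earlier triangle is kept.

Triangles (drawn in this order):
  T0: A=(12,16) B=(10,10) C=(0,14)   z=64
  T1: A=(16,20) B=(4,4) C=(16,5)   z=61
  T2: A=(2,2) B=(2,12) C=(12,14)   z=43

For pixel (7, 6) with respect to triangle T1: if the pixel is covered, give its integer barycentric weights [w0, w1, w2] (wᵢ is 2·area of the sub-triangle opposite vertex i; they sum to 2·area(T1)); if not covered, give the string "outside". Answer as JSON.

T0:
  2·area = 68  (B↔C swapped to make it positive)
  edge (12, 16)→(0, 14): d=(-12,-2) top-left  bias=+0
  edge (0, 14)→(10, 10): d=(10,-4) top-left  bias=+0
  edge (10, 10)→(12, 16): d=(2,6) right/bottom  bias=-1
    (3,0)@(7, 1): e=[170,-102,0] → ·  [on edge]
    (4,3)@(9, 7): e=[102,-34,0] → ·  [on edge]
    (4,5)@(9, 11): e=[54,6,8] → █
    (5,5)@(11, 11): e=[58,14,-4] → ·
    (1,6)@(3, 13): e=[18,2,48] → █
    (2,6)@(5, 13): e=[22,10,36] → █
    (3,6)@(7, 13): e=[26,18,24] → █
    (5,6)@(11, 13): e=[34,34,0] → ·  [on edge]
    (1,7)@(3, 15): e=[-6,22,52] → ·
    (2,7)@(5, 15): e=[-2,30,40] → ·
    (3,7)@(7, 15): e=[2,38,28] → █
    (5,7)@(11, 15): e=[10,54,4] → █
    (6,9)@(13, 19): e=[-34,102,0] → ·  [on edge]
  covered (8 px):
    · · · · · · · ·
    · · · · · · · ·
    · · · · · · · ·
    · · · · · · · ·
    · · · · · · · ·
    · · · · █ · · ·
    · █ █ █ █ · · ·
    · · · █ █ █ · ·
    · · · · · · · ·
    · · · · · · · ·
    · · · · · · · ·
T1:
  2·area = 180
  edge (16, 20)→(4, 4): d=(-12,-16) top-left  bias=+0
  edge (4, 4)→(16, 5): d=(12,1) right/bottom  bias=-1
  edge (16, 5)→(16, 20): d=(0,15) right/bottom  bias=-1
    (2,2)@(5, 5): e=[4,11,165] → █
    (3,2)@(7, 5): e=[36,9,135] → █
    (4,2)@(9, 5): e=[68,7,105] → █
    (5,2)@(11, 5): e=[100,5,75] → █
    (6,2)@(13, 5): e=[132,3,45] → █
    (7,2)@(15, 5): e=[164,1,15] → █
    (2,3)@(5, 7): e=[-20,35,165] → ·
    (3,3)@(7, 7): e=[12,33,135] → █
    (3,4)@(7, 9): e=[-12,57,135] → ·
    (4,4)@(9, 9): e=[20,55,105] → █
    (4,5)@(9, 11): e=[-4,79,105] → ·
    (5,5)@(11, 11): e=[28,77,75] → █
  covered (24 px):
    · · · · · · · ·
    · · · · · · · ·
    · · █ █ █ █ █ █
    · · · █ █ █ █ █
    · · · · █ █ █ █
    · · · · · █ █ █
    · · · · · █ █ █
    · · · · · · █ █
    · · · · · · · █
    · · · · · · · ·
    · · · · · · · ·
T2:
  2·area = 100  (B↔C swapped to make it positive)
  edge (2, 2)→(12, 14): d=(10,12) right/bottom  bias=-1
  edge (12, 14)→(2, 12): d=(-10,-2) top-left  bias=+0
  edge (2, 12)→(2, 2): d=(0,-10) top-left  bias=+0
    (1,2)@(3, 5): e=[18,72,10] → █
    (2,2)@(5, 5): e=[-6,76,30] → ·
    (1,3)@(3, 7): e=[38,52,10] → █
    (2,3)@(5, 7): e=[14,56,30] → █
    (3,3)@(7, 7): e=[-10,60,50] → ·
    (1,4)@(3, 9): e=[58,32,10] → █
    (3,4)@(7, 9): e=[10,40,50] → █
    (4,4)@(9, 9): e=[-14,44,70] → ·
    (1,5)@(3, 11): e=[78,12,10] → █
    (4,5)@(9, 11): e=[6,24,70] → █
    (5,5)@(11, 11): e=[-18,28,90] → ·
    (1,6)@(3, 13): e=[98,-8,10] → ·
    (3,6)@(7, 13): e=[50,0,50] → █  [on edge]
  covered (13 px):
    · · · · · · · ·
    · · · · · · · ·
    · █ · · · · · ·
    · █ █ · · · · ·
    · █ █ █ · · · ·
    · █ █ █ █ · · ·
    · · · █ █ █ · ·
    · · · · · · · ·
    · · · · · · · ·
    · · · · · · · ·
    · · · · · · · ·

Answer: [97,15,68]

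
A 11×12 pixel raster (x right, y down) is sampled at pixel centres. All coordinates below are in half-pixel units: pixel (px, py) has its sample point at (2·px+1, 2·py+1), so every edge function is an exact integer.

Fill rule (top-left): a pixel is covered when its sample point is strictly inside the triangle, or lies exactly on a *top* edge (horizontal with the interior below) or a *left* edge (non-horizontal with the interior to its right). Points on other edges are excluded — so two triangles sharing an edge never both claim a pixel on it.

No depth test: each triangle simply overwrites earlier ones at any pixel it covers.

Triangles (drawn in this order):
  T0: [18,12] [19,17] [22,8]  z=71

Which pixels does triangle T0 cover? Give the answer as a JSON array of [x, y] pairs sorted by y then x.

T0:
  2·area = 24  (B↔C swapped to make it positive)
  edge (18, 12)→(22, 8): d=(4,-4) top-left  bias=+0
  edge (22, 8)→(19, 17): d=(-3,9) right/bottom  bias=-1
  edge (19, 17)→(18, 12): d=(-1,-5) top-left  bias=+0
    (8,3)@(17, 7): e=[-24,48,0] → ·  [on edge]
    (10,4)@(21, 9): e=[0,6,18] → █  [on edge]
    (9,5)@(19, 11): e=[0,18,6] → █  [on edge]
    (10,5)@(21, 11): e=[8,0,16] → ·  [on edge]
    (8,6)@(17, 13): e=[0,30,-6] → ·  [on edge]
    (9,6)@(19, 13): e=[8,12,4] → █
    (10,6)@(21, 13): e=[16,-6,14] → ·
    (7,7)@(15, 15): e=[0,42,-18] → ·  [on edge]
    (9,7)@(19, 15): e=[16,6,2] → █
    (10,7)@(21, 15): e=[24,-12,12] → ·
    (6,8)@(13, 17): e=[0,54,-30] → ·  [on edge]
    (9,8)@(19, 17): e=[24,0,0] → ·  [on edge]
    (5,9)@(11, 19): e=[0,66,-42] → ·  [on edge]
    (4,10)@(9, 21): e=[0,78,-54] → ·  [on edge]
    (3,11)@(7, 23): e=[0,90,-66] → ·  [on edge]
    (8,11)@(17, 23): e=[40,0,-16] → ·  [on edge]
  covered (4 px):
    · · · · · · · · · · ·
    · · · · · · · · · · ·
    · · · · · · · · · · ·
    · · · · · · · · · · ·
    · · · · · · · · · · █
    · · · · · · · · · █ ·
    · · · · · · · · · █ ·
    · · · · · · · · · █ ·
    · · · · · · · · · · ·
    · · · · · · · · · · ·
    · · · · · · · · · · ·
    · · · · · · · · · · ·

Final: [[10,4],[9,5],[9,6],[9,7]]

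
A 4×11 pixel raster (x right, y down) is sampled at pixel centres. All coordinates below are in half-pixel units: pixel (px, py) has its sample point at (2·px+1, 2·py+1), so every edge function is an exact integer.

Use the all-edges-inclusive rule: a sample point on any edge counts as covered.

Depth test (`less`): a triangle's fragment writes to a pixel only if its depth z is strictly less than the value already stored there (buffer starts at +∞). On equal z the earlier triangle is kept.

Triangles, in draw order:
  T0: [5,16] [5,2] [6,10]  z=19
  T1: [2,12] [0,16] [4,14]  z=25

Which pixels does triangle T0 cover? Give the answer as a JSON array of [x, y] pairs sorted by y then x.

T0:
  2·area = 14
  edge (5, 16)→(5, 2): d=(0,-14) inclusive
  edge (5, 2)→(6, 10): d=(1,8) inclusive
  edge (6, 10)→(5, 16): d=(-1,6) inclusive
    (2,0)@(5, 1): e=[0,-1,15] → .  [on edge]
    (2,1)@(5, 3): e=[0,1,13] → X  [on edge]
    (3,1)@(7, 3): e=[28,-15,1] → .
    (2,2)@(5, 5): e=[0,3,11] → X  [on edge]
    (3,2)@(7, 5): e=[28,-13,-1] → .
    (2,3)@(5, 7): e=[0,5,9] → X  [on edge]
    (3,3)@(7, 7): e=[28,-11,-3] → .
    (2,4)@(5, 9): e=[0,7,7] → X  [on edge]
    (3,4)@(7, 9): e=[28,-9,-5] → .
    (2,5)@(5, 11): e=[0,9,5] → X  [on edge]
    (3,5)@(7, 11): e=[28,-7,-7] → .
    (2,6)@(5, 13): e=[0,11,3] → X  [on edge]
    (2,7)@(5, 15): e=[0,13,1] → X  [on edge]
    (2,8)@(5, 17): e=[0,15,-1] → .  [on edge]
    (2,9)@(5, 19): e=[0,17,-3] → .  [on edge]
    (2,10)@(5, 21): e=[0,19,-5] → .  [on edge]
  covered (7 px):
    . . . .
    . . X .
    . . X .
    . . X .
    . . X .
    . . X .
    . . X .
    . . X .
    . . . .
    . . . .
    . . . .
T1:
  2·area = 12  (B↔C swapped to make it positive)
  edge (2, 12)→(4, 14): d=(2,2) inclusive
  edge (4, 14)→(0, 16): d=(-4,2) inclusive
  edge (0, 16)→(2, 12): d=(2,-4) inclusive
    (0,5)@(1, 11): e=[0,18,-6] → .  [on edge]
    (1,6)@(3, 13): e=[0,6,6] → X  [on edge]
    (2,6)@(5, 13): e=[-4,2,14] → .
    (0,7)@(1, 15): e=[8,2,2] → X
    (1,7)@(3, 15): e=[4,-2,10] → .
    (2,7)@(5, 15): e=[0,-6,18] → .  [on edge]
    (0,8)@(1, 17): e=[12,-6,6] → .
    (3,8)@(7, 17): e=[0,-18,30] → .  [on edge]
  covered (2 px):
    . . . .
    . . . .
    . . . .
    . . . .
    . . . .
    . . . .
    . X . .
    X . . .
    . . . .
    . . . .
    . . . .

Final: [[2,1],[2,2],[2,3],[2,4],[2,5],[2,6],[2,7]]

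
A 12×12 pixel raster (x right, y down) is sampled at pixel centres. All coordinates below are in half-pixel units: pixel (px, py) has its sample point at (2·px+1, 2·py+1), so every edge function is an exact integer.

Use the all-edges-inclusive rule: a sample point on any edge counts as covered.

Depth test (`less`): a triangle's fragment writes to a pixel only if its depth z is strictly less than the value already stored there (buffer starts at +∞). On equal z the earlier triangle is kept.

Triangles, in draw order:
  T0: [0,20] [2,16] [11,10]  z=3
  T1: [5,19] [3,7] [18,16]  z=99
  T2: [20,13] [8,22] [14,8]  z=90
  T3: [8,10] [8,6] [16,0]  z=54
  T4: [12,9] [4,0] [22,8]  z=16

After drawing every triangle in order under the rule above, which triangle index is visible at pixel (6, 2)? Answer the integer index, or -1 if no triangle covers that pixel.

T0:
  2·area = 24
  edge (0, 20)→(2, 16): d=(2,-4) inclusive
  edge (2, 16)→(11, 10): d=(9,-6) inclusive
  edge (11, 10)→(0, 20): d=(-11,10) inclusive
    (3,6)@(7, 13): e=[14,3,7] → █
    (4,6)@(9, 13): e=[22,15,-13] → ·
    (2,7)@(5, 15): e=[10,9,5] → █
    (3,7)@(7, 15): e=[18,21,-15] → ·
    (1,8)@(3, 17): e=[6,15,3] → █
    (2,8)@(5, 17): e=[14,27,-17] → ·
    (0,9)@(1, 19): e=[2,21,1] → █
    (1,9)@(3, 19): e=[10,33,-19] → ·
    (0,10)@(1, 21): e=[6,39,-21] → ·
  covered (4 px):
    · · · · · · · · · · · ·
    · · · · · · · · · · · ·
    · · · · · · · · · · · ·
    · · · · · · · · · · · ·
    · · · · · · · · · · · ·
    · · · · · · · · · · · ·
    · · · █ · · · · · · · ·
    · · █ · · · · · · · · ·
    · █ · · · · · · · · · ·
    █ · · · · · · · · · · ·
    · · · · · · · · · · · ·
    · · · · · · · · · · · ·
T1:
  2·area = 162
  edge (5, 19)→(3, 7): d=(-2,-12) inclusive
  edge (3, 7)→(18, 16): d=(15,9) inclusive
  edge (18, 16)→(5, 19): d=(-13,3) inclusive
    (1,3)@(3, 7): e=[0,0,162] → █  [on edge]
    (2,3)@(5, 7): e=[24,-18,156] → ·
    (1,4)@(3, 9): e=[-4,30,136] → ·
    (2,4)@(5, 9): e=[20,12,130] → █
    (3,4)@(7, 9): e=[44,-6,124] → ·
    (2,5)@(5, 11): e=[16,42,104] → █
    (3,5)@(7, 11): e=[40,24,98] → █
    (4,5)@(9, 11): e=[64,6,92] → █
    (5,5)@(11, 11): e=[88,-12,86] → ·
    (2,6)@(5, 13): e=[12,72,78] → █
    (5,6)@(11, 13): e=[84,18,60] → █
    (6,6)@(13, 13): e=[108,0,54] → █  [on edge]
    (2,9)@(5, 19): e=[0,162,0] → █  [on edge]
    (11,9)@(23, 19): e=[216,0,-54] → ·  [on edge]
  covered (22 px):
    · · · · · · · · · · · ·
    · · · · · · · · · · · ·
    · · · · · · · · · · · ·
    · █ · · · · · · · · · ·
    · · █ · · · · · · · · ·
    · · █ █ █ · · · · · · ·
    · · █ █ █ █ █ · · · · ·
    · · █ █ █ █ █ █ · · · ·
    · · █ █ █ █ █ · · · · ·
    · · █ · · · · · · · · ·
    · · · · · · · · · · · ·
    · · · · · · · · · · · ·
T2:
  2·area = 114
  edge (20, 13)→(8, 22): d=(-12,9) inclusive
  edge (8, 22)→(14, 8): d=(6,-14) inclusive
  edge (14, 8)→(20, 13): d=(6,5) inclusive
    (8,0)@(17, 1): e=[171,0,-57] → ·  [on edge]
    (7,4)@(15, 9): e=[93,20,1] → █
    (8,4)@(17, 9): e=[75,48,-9] → ·
    (6,5)@(13, 11): e=[87,4,23] → █
    (8,5)@(17, 11): e=[51,60,3] → █
    (9,5)@(19, 11): e=[33,88,-7] → ·
    (6,6)@(13, 13): e=[63,16,35] → █
    (9,6)@(19, 13): e=[9,100,5] → █
    (10,6)@(21, 13): e=[-9,128,-5] → ·
    (5,7)@(11, 15): e=[57,0,57] → █  [on edge]
    (9,7)@(19, 15): e=[-15,112,17] → ·
    (5,8)@(11, 17): e=[33,12,69] → █
  covered (16 px):
    · · · · · · · · · · · ·
    · · · · · · · · · · · ·
    · · · · · · · · · · · ·
    · · · · · · · · · · · ·
    · · · · · · · █ · · · ·
    · · · · · · █ █ █ · · ·
    · · · · · · █ █ █ █ · ·
    · · · · · █ █ █ █ · · ·
    · · · · · █ █ · · · · ·
    · · · · · █ · · · · · ·
    · · · · █ · · · · · · ·
    · · · · · · · · · · · ·
T3:
  2·area = 32
  edge (8, 10)→(8, 6): d=(0,-4) inclusive
  edge (8, 6)→(16, 0): d=(8,-6) inclusive
  edge (16, 0)→(8, 10): d=(-8,10) inclusive
    (7,0)@(15, 1): e=[28,2,2] → █
    (8,0)@(17, 1): e=[36,14,-18] → ·
    (6,1)@(13, 3): e=[20,6,6] → █
    (7,1)@(15, 3): e=[28,18,-14] → ·
    (5,2)@(11, 5): e=[12,10,10] → █
    (6,2)@(13, 5): e=[20,22,-10] → ·
    (4,3)@(9, 7): e=[4,14,14] → █
    (5,3)@(11, 7): e=[12,26,-6] → ·
    (4,4)@(9, 9): e=[4,30,-2] → ·
  covered (4 px):
    · · · · · · · █ · · · ·
    · · · · · · █ · · · · ·
    · · · · · █ · · · · · ·
    · · · · █ · · · · · · ·
    · · · · · · · · · · · ·
    · · · · · · · · · · · ·
    · · · · · · · · · · · ·
    · · · · · · · · · · · ·
    · · · · · · · · · · · ·
    · · · · · · · · · · · ·
    · · · · · · · · · · · ·
    · · · · · · · · · · · ·
T4:
  2·area = 98
  edge (12, 9)→(4, 0): d=(-8,-9) inclusive
  edge (4, 0)→(22, 8): d=(18,8) inclusive
  edge (22, 8)→(12, 9): d=(-10,1) inclusive
    (2,0)@(5, 1): e=[1,10,87] → █
    (3,0)@(7, 1): e=[19,-6,85] → ·
    (2,1)@(5, 3): e=[-15,46,67] → ·
    (3,1)@(7, 3): e=[3,30,65] → █
    (4,1)@(9, 3): e=[21,14,63] → █
    (5,1)@(11, 3): e=[39,-2,61] → ·
    (3,2)@(7, 5): e=[-13,66,45] → ·
    (4,2)@(9, 5): e=[5,50,43] → █
    (5,2)@(11, 5): e=[23,34,41] → █
    (6,2)@(13, 5): e=[41,18,39] → █
    (7,2)@(15, 5): e=[59,2,37] → █
    (8,2)@(17, 5): e=[77,-14,35] → ·
  covered (12 px):
    · · █ · · · · · · · · ·
    · · · █ █ · · · · · · ·
    · · · · █ █ █ █ · · · ·
    · · · · · █ █ █ █ █ · ·
    · · · · · · · · · · · ·
    · · · · · · · · · · · ·
    · · · · · · · · · · · ·
    · · · · · · · · · · · ·
    · · · · · · · · · · · ·
    · · · · · · · · · · · ·
    · · · · · · · · · · · ·
    · · · · · · · · · · · ·

Z-buffer (winner per pixel, '.' = empty):
  . . 4 . . . . 3 . . . .
  . . . 4 4 . 3 . . . . .
  . . . . 4 4 4 4 . . . .
  . 1 . . 3 4 4 4 4 4 . .
  . . 1 . . . . 2 . . . .
  . . 1 1 1 . 2 2 2 . . .
  . . 1 0 1 1 2 2 2 2 . .
  . . 0 1 1 2 2 2 2 . . .
  . 0 1 1 1 2 2 . . . . .
  0 . 1 . . 2 . . . . . .
  . . . . 2 . . . . . . .
  . . . . . . . . . . . .

Result: 4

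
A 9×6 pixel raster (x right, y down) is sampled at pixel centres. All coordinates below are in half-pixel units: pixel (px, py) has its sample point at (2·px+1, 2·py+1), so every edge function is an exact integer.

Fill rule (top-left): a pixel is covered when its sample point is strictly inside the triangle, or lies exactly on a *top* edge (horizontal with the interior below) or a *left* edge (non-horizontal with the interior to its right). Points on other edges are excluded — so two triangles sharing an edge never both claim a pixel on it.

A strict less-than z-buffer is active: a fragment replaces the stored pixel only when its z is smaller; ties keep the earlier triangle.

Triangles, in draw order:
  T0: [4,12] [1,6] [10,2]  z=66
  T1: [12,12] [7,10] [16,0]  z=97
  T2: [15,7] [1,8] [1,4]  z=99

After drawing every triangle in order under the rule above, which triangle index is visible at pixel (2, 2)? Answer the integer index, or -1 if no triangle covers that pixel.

T0:
  2·area = 66
  edge (4, 12)→(1, 6): d=(-3,-6) top-left  bias=+0
  edge (1, 6)→(10, 2): d=(9,-4) top-left  bias=+0
  edge (10, 2)→(4, 12): d=(-6,10) right/bottom  bias=-1
    (4,1)@(9, 3): e=[57,5,4] → #
    (5,1)@(11, 3): e=[69,13,-16] → ·
    (2,2)@(5, 5): e=[27,7,32] → #
    (3,2)@(7, 5): e=[39,15,12] → #
    (4,2)@(9, 5): e=[51,23,-8] → ·
    (1,3)@(3, 7): e=[9,17,40] → #
    (3,3)@(7, 7): e=[33,33,0] → ·  [on edge]
    (1,4)@(3, 9): e=[3,35,28] → #
    (3,4)@(7, 9): e=[27,51,-12] → ·
    (1,5)@(3, 11): e=[-3,53,16] → ·
    (2,5)@(5, 11): e=[9,61,-4] → ·
  covered (7 px):
    · · · · · · · · ·
    · · · · # · · · ·
    · · # # · · · · ·
    · # # · · · · · ·
    · # # · · · · · ·
    · · · · · · · · ·
T1:
  2·area = 68
  edge (12, 12)→(7, 10): d=(-5,-2) top-left  bias=+0
  edge (7, 10)→(16, 0): d=(9,-10) top-left  bias=+0
  edge (16, 0)→(12, 12): d=(-4,12) right/bottom  bias=-1
    (7,1)@(15, 3): e=[51,17,0] → ·  [on edge]
    (6,2)@(13, 5): e=[37,15,16] → #
    (7,2)@(15, 5): e=[41,35,-8] → ·
    (5,3)@(11, 7): e=[23,13,32] → #
    (7,3)@(15, 7): e=[31,53,-16] → ·
    (4,4)@(9, 9): e=[9,11,48] → #
    (6,4)@(13, 9): e=[17,51,0] → ·  [on edge]
    (4,5)@(9, 11): e=[-1,29,40] → ·
    (5,5)@(11, 11): e=[3,49,16] → #
    (6,5)@(13, 11): e=[7,69,-8] → ·
  covered (6 px):
    · · · · · · · · ·
    · · · · · · · · ·
    · · · · · · # · ·
    · · · · · # # · ·
    · · · · # # · · ·
    · · · · · # · · ·
T2:
  2·area = 56
  edge (15, 7)→(1, 8): d=(-14,1) right/bottom  bias=-1
  edge (1, 8)→(1, 4): d=(0,-4) top-left  bias=+0
  edge (1, 4)→(15, 7): d=(14,3) right/bottom  bias=-1
    (0,0)@(1, 1): e=[98,0,-42] → ·  [on edge]
    (0,1)@(1, 3): e=[70,0,-14] → ·  [on edge]
    (0,2)@(1, 5): e=[42,0,14] → #  [on edge]
    (1,2)@(3, 5): e=[40,8,8] → #
    (2,2)@(5, 5): e=[38,16,2] → #
    (3,2)@(7, 5): e=[36,24,-4] → ·
    (0,3)@(1, 7): e=[14,0,42] → #  [on edge]
    (3,3)@(7, 7): e=[8,24,24] → #
    (4,3)@(9, 7): e=[6,32,18] → #
    (5,3)@(11, 7): e=[4,40,12] → #
    (6,3)@(13, 7): e=[2,48,6] → #
    (7,3)@(15, 7): e=[0,56,0] → ·  [on edge]
    (0,4)@(1, 9): e=[-14,0,70] → ·  [on edge]
    (0,5)@(1, 11): e=[-42,0,98] → ·  [on edge]
  covered (10 px):
    · · · · · · · · ·
    · · · · · · · · ·
    # # # · · · · · ·
    # # # # # # # · ·
    · · · · · · · · ·
    · · · · · · · · ·

Z-buffer (winner per pixel, '.' = empty):
  . . . . . . . . .
  . . . . 0 . . . .
  2 2 0 0 . . 1 . .
  2 0 0 2 2 1 1 . .
  . 0 0 . 1 1 . . .
  . . . . . 1 . . .

Result: 0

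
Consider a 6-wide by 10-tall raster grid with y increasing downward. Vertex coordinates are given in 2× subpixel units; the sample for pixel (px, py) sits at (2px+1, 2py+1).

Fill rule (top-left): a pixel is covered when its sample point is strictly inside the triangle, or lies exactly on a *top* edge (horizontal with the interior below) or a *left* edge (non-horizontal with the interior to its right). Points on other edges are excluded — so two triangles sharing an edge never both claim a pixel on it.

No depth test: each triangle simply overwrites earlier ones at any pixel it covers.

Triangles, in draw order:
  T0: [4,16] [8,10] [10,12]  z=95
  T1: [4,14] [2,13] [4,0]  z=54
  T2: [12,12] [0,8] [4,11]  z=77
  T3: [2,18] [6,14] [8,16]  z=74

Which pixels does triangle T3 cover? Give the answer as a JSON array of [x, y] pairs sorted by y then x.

T0:
  2·area = 20
  edge (4, 16)→(8, 10): d=(4,-6) top-left  bias=+0
  edge (8, 10)→(10, 12): d=(2,2) right/bottom  bias=-1
  edge (10, 12)→(4, 16): d=(-6,4) right/bottom  bias=-1
    (0,1)@(1, 3): e=[-70,0,90] → ·  [on edge]
    (1,2)@(3, 5): e=[-50,0,70] → ·  [on edge]
    (2,3)@(5, 7): e=[-30,0,50] → ·  [on edge]
    (3,4)@(7, 9): e=[-10,0,30] → ·  [on edge]
    (4,5)@(9, 11): e=[10,0,10] → ·  [on edge]
    (3,6)@(7, 13): e=[6,8,6] → #
    (4,6)@(9, 13): e=[18,4,-2] → ·
    (5,6)@(11, 13): e=[30,0,-10] → ·  [on edge]
    (2,7)@(5, 15): e=[2,16,2] → #
    (3,7)@(7, 15): e=[14,12,-6] → ·
    (2,8)@(5, 17): e=[10,20,-10] → ·
  covered (2 px):
    · · · · · ·
    · · · · · ·
    · · · · · ·
    · · · · · ·
    · · · · · ·
    · · · · · ·
    · · · # · ·
    · · # · · ·
    · · · · · ·
    · · · · · ·
T1:
  2·area = 28
  edge (4, 14)→(2, 13): d=(-2,-1) top-left  bias=+0
  edge (2, 13)→(4, 0): d=(2,-13) top-left  bias=+0
  edge (4, 0)→(4, 14): d=(0,14) right/bottom  bias=-1
    (1,3)@(3, 7): e=[13,1,14] → #
    (2,3)@(5, 7): e=[15,27,-14] → ·
    (1,4)@(3, 9): e=[9,5,14] → #
    (2,4)@(5, 9): e=[11,31,-14] → ·
    (1,5)@(3, 11): e=[5,9,14] → #
    (2,5)@(5, 11): e=[7,35,-14] → ·
    (1,6)@(3, 13): e=[1,13,14] → #
    (2,6)@(5, 13): e=[3,39,-14] → ·
    (1,7)@(3, 15): e=[-3,17,14] → ·
  covered (4 px):
    · · · · · ·
    · · · · · ·
    · · · · · ·
    · # · · · ·
    · # · · · ·
    · # · · · ·
    · # · · · ·
    · · · · · ·
    · · · · · ·
    · · · · · ·
T2:
  2·area = 20  (B↔C swapped to make it positive)
  edge (12, 12)→(4, 11): d=(-8,-1) top-left  bias=+0
  edge (4, 11)→(0, 8): d=(-4,-3) top-left  bias=+0
  edge (0, 8)→(12, 12): d=(12,4) right/bottom  bias=-1
    (1,4)@(3, 9): e=[15,5,0] → ·  [on edge]
    (2,5)@(5, 11): e=[1,3,16] → #
    (3,5)@(7, 11): e=[3,9,8] → #
    (4,5)@(9, 11): e=[5,15,0] → ·  [on edge]
    (2,6)@(5, 13): e=[-15,-5,40] → ·
    (3,6)@(7, 13): e=[-13,1,32] → ·
  covered (2 px):
    · · · · · ·
    · · · · · ·
    · · · · · ·
    · · · · · ·
    · · · · · ·
    · · # # · ·
    · · · · · ·
    · · · · · ·
    · · · · · ·
    · · · · · ·
T3:
  2·area = 16
  edge (2, 18)→(6, 14): d=(4,-4) top-left  bias=+0
  edge (6, 14)→(8, 16): d=(2,2) right/bottom  bias=-1
  edge (8, 16)→(2, 18): d=(-6,2) right/bottom  bias=-1
    (0,4)@(1, 9): e=[-40,0,56] → ·  [on edge]
    (5,4)@(11, 9): e=[0,-20,36] → ·  [on edge]
    (1,5)@(3, 11): e=[-24,0,40] → ·  [on edge]
    (4,5)@(9, 11): e=[0,-12,28] → ·  [on edge]
    (2,6)@(5, 13): e=[-8,0,24] → ·  [on edge]
    (3,6)@(7, 13): e=[0,-4,20] → ·  [on edge]
    (2,7)@(5, 15): e=[0,4,12] → #  [on edge]
    (3,7)@(7, 15): e=[8,0,8] → ·  [on edge]
    (5,7)@(11, 15): e=[24,-8,0] → ·  [on edge]
    (1,8)@(3, 17): e=[0,12,4] → #  [on edge]
    (2,8)@(5, 17): e=[8,8,0] → ·  [on edge]
    (4,8)@(9, 17): e=[24,0,-8] → ·  [on edge]
    (0,9)@(1, 19): e=[0,20,-4] → ·  [on edge]
    (5,9)@(11, 19): e=[40,0,-24] → ·  [on edge]
  covered (2 px):
    · · · · · ·
    · · · · · ·
    · · · · · ·
    · · · · · ·
    · · · · · ·
    · · · · · ·
    · · · · · ·
    · · # · · ·
    · # · · · ·
    · · · · · ·

Final: [[2,7],[1,8]]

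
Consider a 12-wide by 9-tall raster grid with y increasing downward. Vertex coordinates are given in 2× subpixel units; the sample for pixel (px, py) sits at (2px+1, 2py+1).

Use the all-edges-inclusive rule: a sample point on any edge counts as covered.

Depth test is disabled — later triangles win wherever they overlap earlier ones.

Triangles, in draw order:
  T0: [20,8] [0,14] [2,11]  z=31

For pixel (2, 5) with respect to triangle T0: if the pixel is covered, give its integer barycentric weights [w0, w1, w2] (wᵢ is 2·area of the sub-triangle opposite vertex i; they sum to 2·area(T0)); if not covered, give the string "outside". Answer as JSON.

T0:
  2·area = 48
  edge (20, 8)→(0, 14): d=(-20,6) inclusive
  edge (0, 14)→(2, 11): d=(2,-3) inclusive
  edge (2, 11)→(20, 8): d=(18,-3) inclusive
    (7,4)@(15, 9): e=[10,35,3] → #
    (8,4)@(17, 9): e=[-2,41,9] → ·
    (1,5)@(3, 11): e=[42,3,3] → #
    (2,5)@(5, 11): e=[30,9,9] → #
    (3,5)@(7, 11): e=[18,15,15] → #
    (4,5)@(9, 11): e=[6,21,21] → #
    (5,5)@(11, 11): e=[-6,27,27] → ·
    (7,5)@(15, 11): e=[-30,39,39] → ·
    (0,6)@(1, 13): e=[14,1,33] → #
    (2,6)@(5, 13): e=[-10,13,45] → ·
    (3,6)@(7, 13): e=[-22,19,51] → ·
    (4,6)@(9, 13): e=[-34,25,57] → ·
  covered (7 px):
    · · · · · · · · · · · ·
    · · · · · · · · · · · ·
    · · · · · · · · · · · ·
    · · · · · · · · · · · ·
    · · · · · · · # · · · ·
    · # # # # · · · · · · ·
    # # · · · · · · · · · ·
    · · · · · · · · · · · ·
    · · · · · · · · · · · ·

Final: [9,9,30]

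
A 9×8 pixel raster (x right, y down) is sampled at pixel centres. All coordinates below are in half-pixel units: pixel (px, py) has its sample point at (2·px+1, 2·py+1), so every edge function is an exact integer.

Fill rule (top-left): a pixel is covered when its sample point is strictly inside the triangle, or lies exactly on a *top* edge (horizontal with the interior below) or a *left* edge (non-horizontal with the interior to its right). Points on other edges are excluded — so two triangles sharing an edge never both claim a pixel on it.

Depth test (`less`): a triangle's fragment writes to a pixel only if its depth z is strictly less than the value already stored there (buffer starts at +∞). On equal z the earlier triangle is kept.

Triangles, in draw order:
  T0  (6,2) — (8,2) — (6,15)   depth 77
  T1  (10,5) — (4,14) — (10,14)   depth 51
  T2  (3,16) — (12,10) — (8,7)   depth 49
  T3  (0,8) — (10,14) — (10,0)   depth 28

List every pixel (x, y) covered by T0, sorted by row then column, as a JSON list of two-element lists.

T0:
  2·area = 26
  edge (6, 2)→(8, 2): d=(2,0) top-left  bias=+0
  edge (8, 2)→(6, 15): d=(-2,13) right/bottom  bias=-1
  edge (6, 15)→(6, 2): d=(0,-13) top-left  bias=+0
    (3,1)@(7, 3): e=[2,11,13] → #
    (4,1)@(9, 3): e=[2,-15,39] → ·
    (3,2)@(7, 5): e=[6,7,13] → #
    (4,2)@(9, 5): e=[6,-19,39] → ·
    (3,3)@(7, 7): e=[10,3,13] → #
    (4,3)@(9, 7): e=[10,-23,39] → ·
    (3,4)@(7, 9): e=[14,-1,13] → ·
  covered (3 px):
    · · · · · · · · ·
    · · · # · · · · ·
    · · · # · · · · ·
    · · · # · · · · ·
    · · · · · · · · ·
    · · · · · · · · ·
    · · · · · · · · ·
    · · · · · · · · ·
T1:
  2·area = 54  (B↔C swapped to make it positive)
  edge (10, 5)→(10, 14): d=(0,9) right/bottom  bias=-1
  edge (10, 14)→(4, 14): d=(-6,0) right/bottom  bias=-1
  edge (4, 14)→(10, 5): d=(6,-9) top-left  bias=+0
    (4,3)@(9, 7): e=[9,42,3] → #
    (5,3)@(11, 7): e=[-9,42,21] → ·
    (4,4)@(9, 9): e=[9,30,15] → #
    (5,4)@(11, 9): e=[-9,30,33] → ·
    (3,5)@(7, 11): e=[27,18,9] → #
    (5,5)@(11, 11): e=[-9,18,45] → ·
    (2,6)@(5, 13): e=[45,6,3] → #
    (5,6)@(11, 13): e=[-9,6,57] → ·
    (2,7)@(5, 15): e=[45,-6,15] → ·
    (3,7)@(7, 15): e=[27,-6,33] → ·
    (4,7)@(9, 15): e=[9,-6,51] → ·
  covered (7 px):
    · · · · · · · · ·
    · · · · · · · · ·
    · · · · · · · · ·
    · · · · # · · · ·
    · · · · # · · · ·
    · · · # # · · · ·
    · · # # # · · · ·
    · · · · · · · · ·
T2:
  2·area = 51  (B↔C swapped to make it positive)
  edge (3, 16)→(8, 7): d=(5,-9) top-left  bias=+0
  edge (8, 7)→(12, 10): d=(4,3) right/bottom  bias=-1
  edge (12, 10)→(3, 16): d=(-9,6) right/bottom  bias=-1
    (3,4)@(7, 9): e=[1,11,39] → #
    (4,4)@(9, 9): e=[19,5,27] → #
    (5,4)@(11, 9): e=[37,-1,15] → ·
    (3,5)@(7, 11): e=[11,19,21] → #
    (5,5)@(11, 11): e=[47,7,-3] → ·
    (2,6)@(5, 13): e=[3,33,15] → #
    (4,6)@(9, 13): e=[39,21,-9] → ·
    (2,7)@(5, 15): e=[13,41,-3] → ·
    (3,7)@(7, 15): e=[31,35,-15] → ·
  covered (6 px):
    · · · · · · · · ·
    · · · · · · · · ·
    · · · · · · · · ·
    · · · · · · · · ·
    · · · # # · · · ·
    · · · # # · · · ·
    · · # # · · · · ·
    · · · · · · · · ·
T3:
  2·area = 140  (B↔C swapped to make it positive)
  edge (0, 8)→(10, 0): d=(10,-8) top-left  bias=+0
  edge (10, 0)→(10, 14): d=(0,14) right/bottom  bias=-1
  edge (10, 14)→(0, 8): d=(-10,-6) top-left  bias=+0
    (4,0)@(9, 1): e=[2,14,124] → #
    (5,0)@(11, 1): e=[18,-14,136] → ·
    (3,1)@(7, 3): e=[6,42,92] → #
    (5,1)@(11, 3): e=[38,-14,116] → ·
    (2,2)@(5, 5): e=[10,70,60] → #
    (5,2)@(11, 5): e=[58,-14,96] → ·
    (1,3)@(3, 7): e=[14,98,28] → #
    (5,3)@(11, 7): e=[78,-14,76] → ·
    (1,4)@(3, 9): e=[34,98,8] → #
    (5,4)@(11, 9): e=[98,-14,56] → ·
    (1,5)@(3, 11): e=[54,98,-12] → ·
    (2,5)@(5, 11): e=[70,70,0] → #  [on edge]
  covered (18 px):
    · · · · # · · · ·
    · · · # # · · · ·
    · · # # # · · · ·
    · # # # # · · · ·
    · # # # # · · · ·
    · · # # # · · · ·
    · · · · # · · · ·
    · · · · · · · · ·

Result: [[3,1],[3,2],[3,3]]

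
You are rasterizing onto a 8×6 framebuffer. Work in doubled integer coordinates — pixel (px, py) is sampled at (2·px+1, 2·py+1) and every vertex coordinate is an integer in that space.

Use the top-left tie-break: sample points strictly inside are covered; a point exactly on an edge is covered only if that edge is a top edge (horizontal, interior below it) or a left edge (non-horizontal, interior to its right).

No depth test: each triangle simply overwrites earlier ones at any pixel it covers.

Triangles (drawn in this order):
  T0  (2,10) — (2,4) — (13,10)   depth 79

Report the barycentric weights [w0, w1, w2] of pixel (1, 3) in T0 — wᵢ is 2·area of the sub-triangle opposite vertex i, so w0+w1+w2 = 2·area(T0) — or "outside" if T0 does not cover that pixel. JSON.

T0:
  2·area = 66
  edge (2, 10)→(2, 4): d=(0,-6) top-left  bias=+0
  edge (2, 4)→(13, 10): d=(11,6) right/bottom  bias=-1
  edge (13, 10)→(2, 10): d=(-11,0) right/bottom  bias=-1
    (1,2)@(3, 5): e=[6,5,55] → X
    (2,2)@(5, 5): e=[18,-7,55] → .
    (1,3)@(3, 7): e=[6,27,33] → X
    (2,3)@(5, 7): e=[18,15,33] → X
    (3,3)@(7, 7): e=[30,3,33] → X
    (4,3)@(9, 7): e=[42,-9,33] → .
    (1,4)@(3, 9): e=[6,49,11] → X
    (4,4)@(9, 9): e=[42,13,11] → X
    (5,4)@(11, 9): e=[54,1,11] → X
    (6,4)@(13, 9): e=[66,-11,11] → .
    (1,5)@(3, 11): e=[6,71,-11] → .
    (2,5)@(5, 11): e=[18,59,-11] → .
  covered (9 px):
    . . . . . . . .
    . . . . . . . .
    . X . . . . . .
    . X X X . . . .
    . X X X X X . .
    . . . . . . . .

Final: [27,33,6]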